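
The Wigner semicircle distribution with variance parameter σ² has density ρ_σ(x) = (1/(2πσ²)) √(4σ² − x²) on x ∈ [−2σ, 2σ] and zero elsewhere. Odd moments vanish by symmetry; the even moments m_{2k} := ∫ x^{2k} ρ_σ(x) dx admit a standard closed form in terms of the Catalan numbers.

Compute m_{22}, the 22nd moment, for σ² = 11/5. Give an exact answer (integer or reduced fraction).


By the scaled semicircle moment identity, m_{2k} = σ^{2k} · C_k with k = 11.
C_11 = (1/(k+1)) · C(2k, k) = (1/12) · C(22, 11) = (1/12) · 705432 = 58786.
σ^{2k} = (σ²)^k = (11/5)^11 = 285311670611/48828125.

Therefore m_{22} = σ^{22} · C_11 = (285311670611/48828125) · 58786 = 16772331868538246/48828125.


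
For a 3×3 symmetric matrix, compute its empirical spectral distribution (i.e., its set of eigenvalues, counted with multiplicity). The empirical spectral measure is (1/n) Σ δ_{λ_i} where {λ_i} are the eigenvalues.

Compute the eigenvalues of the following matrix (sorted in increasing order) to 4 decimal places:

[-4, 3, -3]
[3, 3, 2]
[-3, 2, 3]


Since M is real symmetric, all three eigenvalues are real; they are the roots of det(λI − M) = λ³ − (tr M) λ² + s λ − det M, where s is the sum of the principal 2×2 minors.
tr M = -4 + 3 + 3 = 2.
s = ((-4)·3 − 3²) + ((-4)·3 − (-3)²) + (3·3 − 2²) = -21 + (-21) + 5 = -37.
det M (expand along row 1) = (-4)·5 − 3·15 + (-3)·15 = -110.
Characteristic polynomial: λ³ − 2λ² − 37λ + 110 = 0.
Substitute λ = y + (tr M)/3 = y + 0.666667 to remove the quadratic term: y³ + p·y + q = 0 with p = s − (tr M)²/3 = -38.333333 and q = −2(tr M)³/27 + (tr M)·s/3 − det M = 84.740741.
Three real roots ⇒ use the trigonometric (Viète) form: r = 2√(−p/3) = 7.149204, φ = arccos(3q/(p·r)) = arccos(-0.927640) = 2.758839 rad.
y_k = r·cos(φ/3 − 2πk/3) for k = 0, 1, 2 gives y = 4.333333, 2.757762, -7.091096.
λ_k = y_k + 0.666667 gives λ = 5.0000, 3.4244, -6.4244 (check: the sum is 2.0000 = tr M).

Eigenvalues sorted in increasing order: [-6.4244, 3.4244, 5.0000].


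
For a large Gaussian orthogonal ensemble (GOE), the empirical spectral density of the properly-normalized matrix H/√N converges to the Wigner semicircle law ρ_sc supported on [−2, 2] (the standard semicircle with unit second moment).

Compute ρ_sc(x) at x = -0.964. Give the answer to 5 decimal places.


ρ_sc(x) = (1/(2π)) √(4 − x²). With x = -0.964:
  4 − x² = 4 − (-0.964)² = 4 − 0.929296 = 3.070704.
  √(4 − x²) = 1.752342.
  1/(2π) = 0.159155.
  ρ_sc(-0.964) = 0.159155 · 1.752342 = 0.278894.

Rounded to 5 decimal places: ρ_sc(-0.964) ≈ 0.27889.


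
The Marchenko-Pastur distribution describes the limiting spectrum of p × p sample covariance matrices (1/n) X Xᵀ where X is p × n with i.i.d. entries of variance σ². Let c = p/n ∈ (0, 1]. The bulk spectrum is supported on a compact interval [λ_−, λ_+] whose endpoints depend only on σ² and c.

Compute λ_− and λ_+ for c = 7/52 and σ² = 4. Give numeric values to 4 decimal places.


c = 7/52 = 0.134615; √c = 0.366900.
λ_− = σ² (1 − √c)² = 4 · (1 − 0.366900)² = 4 · (0.633100)² = 1.603264.
λ_+ = σ² (1 + √c)² = 4 · (1 + 0.366900)² = 4 · (1.366900)² = 7.473659.

Rounded to 4 decimal places: λ_− ≈ 1.6033, λ_+ ≈ 7.4737.


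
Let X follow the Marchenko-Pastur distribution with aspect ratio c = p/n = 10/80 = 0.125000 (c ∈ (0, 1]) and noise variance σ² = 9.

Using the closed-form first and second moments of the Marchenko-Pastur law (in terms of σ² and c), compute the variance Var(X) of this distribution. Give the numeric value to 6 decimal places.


Recall the MP moments m_1 = E[X] = σ² and m_2 = E[X²] = σ⁴ (1 + c).
m_1 = E[X] = σ² = 9, so m_1² = 81.
m_2 = E[X²] = σ⁴ (1 + c) = 81 · (1 + 0.125000) = 81 · 1.125000 = 91.125000.
(Note m_2 − m_1² simplifies to c · σ⁴ = 0.125000 · 81.)

Var(X) = m_2 − m_1² = 91.125000 − 81 = 10.125000.


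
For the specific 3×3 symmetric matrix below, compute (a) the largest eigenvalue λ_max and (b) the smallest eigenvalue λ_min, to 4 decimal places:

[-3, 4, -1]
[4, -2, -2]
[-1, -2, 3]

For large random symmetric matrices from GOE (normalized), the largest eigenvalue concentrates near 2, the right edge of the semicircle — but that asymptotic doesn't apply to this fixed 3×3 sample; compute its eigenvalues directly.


Since M is real symmetric, all three eigenvalues are real; they are the roots of det(λI − M) = λ³ − (tr M) λ² + s λ − det M, where s is the sum of the principal 2×2 minors.
tr M = -3 + (-2) + 3 = -2.
s = ((-3)·(-2) − 4²) + ((-3)·3 − (-1)²) + ((-2)·3 − (-2)²) = -10 + (-10) + (-10) = -30.
det M (expand along row 1) = (-3)·(-10) − 4·10 + (-1)·(-10) = 0.
Characteristic polynomial: λ³ + 2λ² − 30λ = 0.
Substitute λ = y + (tr M)/3 = y − 0.666667 to remove the quadratic term: y³ + p·y + q = 0 with p = s − (tr M)²/3 = -31.333333 and q = −2(tr M)³/27 + (tr M)·s/3 − det M = 20.592593.
Three real roots ⇒ use the trigonometric (Viète) form: r = 2√(−p/3) = 6.463573, φ = arccos(3q/(p·r)) = arccos(-0.305037) = 1.880774 rad.
y_k = r·cos(φ/3 − 2πk/3) for k = 0, 1, 2 gives y = 5.234431, 0.666667, -5.901098.
λ_k = y_k − 0.666667 gives λ = 4.5678, 0.0000, -6.5678 (check: the sum is -2.0000 = tr M).

Hence λ_max = 4.5678 and λ_min = -6.5678.


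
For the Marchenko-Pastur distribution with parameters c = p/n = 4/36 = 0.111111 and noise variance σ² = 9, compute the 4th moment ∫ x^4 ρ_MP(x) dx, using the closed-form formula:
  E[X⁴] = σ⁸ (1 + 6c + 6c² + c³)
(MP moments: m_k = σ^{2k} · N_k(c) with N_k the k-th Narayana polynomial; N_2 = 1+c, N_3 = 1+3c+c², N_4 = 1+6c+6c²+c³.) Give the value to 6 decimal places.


E[X⁴] = σ⁸ (1 + 6c + 6c² + c³) (fourth MP moment). With σ² = 9 (so σ⁸ = 6561) and c = 4/36 = 0.111111: E[X⁴] = 6561 · (1 + 6·0.111111 + 6·(0.111111)² + (0.111111)³) = 6561 · 1.742112.

So E[X^4] = 11430.000000.


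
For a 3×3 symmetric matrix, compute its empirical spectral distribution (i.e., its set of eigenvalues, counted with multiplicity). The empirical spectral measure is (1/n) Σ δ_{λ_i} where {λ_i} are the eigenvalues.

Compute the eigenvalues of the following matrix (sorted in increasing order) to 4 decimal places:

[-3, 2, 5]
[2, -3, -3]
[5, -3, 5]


Since M is real symmetric, all three eigenvalues are real; they are the roots of det(λI − M) = λ³ − (tr M) λ² + s λ − det M, where s is the sum of the principal 2×2 minors.
tr M = -3 + (-3) + 5 = -1.
s = ((-3)·(-3) − 2²) + ((-3)·5 − 5²) + ((-3)·5 − (-3)²) = 5 + (-40) + (-24) = -59.
det M (expand along row 1) = (-3)·(-24) − 2·25 + 5·9 = 67.
Characteristic polynomial: λ³ + λ² − 59λ − 67 = 0.
Substitute λ = y + (tr M)/3 = y − 0.333333 to remove the quadratic term: y³ + p·y + q = 0 with p = s − (tr M)²/3 = -59.333333 and q = −2(tr M)³/27 + (tr M)·s/3 − det M = -47.259259.
Three real roots ⇒ use the trigonometric (Viète) form: r = 2√(−p/3) = 8.894443, φ = arccos(3q/(p·r)) = arccos(0.268652) = 1.298803 rad.
y_k = r·cos(φ/3 − 2πk/3) for k = 0, 1, 2 gives y = 8.073829, -0.805306, -7.268523.
λ_k = y_k − 0.333333 gives λ = 7.7405, -1.1386, -7.6019 (check: the sum is -1.0000 = tr M).

Eigenvalues sorted in increasing order: [-7.6019, -1.1386, 7.7405].


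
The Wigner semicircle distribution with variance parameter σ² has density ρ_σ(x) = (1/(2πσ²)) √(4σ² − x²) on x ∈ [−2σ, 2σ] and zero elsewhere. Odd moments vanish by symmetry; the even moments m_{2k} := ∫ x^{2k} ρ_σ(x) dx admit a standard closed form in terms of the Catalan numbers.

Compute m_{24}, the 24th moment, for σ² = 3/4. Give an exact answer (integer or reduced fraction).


By the scaled semicircle moment identity, m_{2k} = σ^{2k} · C_k with k = 12.
C_12 = (1/(k+1)) · C(2k, k) = (1/13) · C(24, 12) = (1/13) · 2704156 = 208012.
σ^{2k} = (σ²)^k = (3/4)^12 = 531441/16777216.

Therefore m_{24} = σ^{24} · C_12 = (531441/16777216) · 208012 = 27636526323/4194304.


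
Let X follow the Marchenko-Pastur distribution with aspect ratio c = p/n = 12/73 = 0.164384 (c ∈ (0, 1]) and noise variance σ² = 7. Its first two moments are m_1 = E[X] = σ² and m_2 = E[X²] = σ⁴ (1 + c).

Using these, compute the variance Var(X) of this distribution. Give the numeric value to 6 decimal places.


m_1 = E[X] = σ² = 7, so m_1² = 49.
m_2 = E[X²] = σ⁴ (1 + c) = 49 · (1 + 0.164384) = 49 · 1.164384 = 57.054795.
(Note m_2 − m_1² simplifies to c · σ⁴ = 0.164384 · 49.)

Var(X) = m_2 − m_1² = 57.054795 − 49 = 8.054795.


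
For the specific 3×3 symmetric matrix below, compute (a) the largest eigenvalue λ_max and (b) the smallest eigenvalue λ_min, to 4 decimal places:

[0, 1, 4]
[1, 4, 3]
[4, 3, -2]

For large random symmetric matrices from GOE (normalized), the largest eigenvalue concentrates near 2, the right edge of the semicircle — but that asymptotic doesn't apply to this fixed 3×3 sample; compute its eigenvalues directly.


Since M is real symmetric, all three eigenvalues are real; they are the roots of det(λI − M) = λ³ − (tr M) λ² + s λ − det M, where s is the sum of the principal 2×2 minors.
tr M = 0 + 4 + (-2) = 2.
s = (0·4 − 1²) + (0·(-2) − 4²) + (4·(-2) − 3²) = -1 + (-16) + (-17) = -34.
det M (expand along row 1) = 0·(-17) − 1·(-14) + 4·(-13) = -38.
Characteristic polynomial: λ³ − 2λ² − 34λ + 38 = 0.
Substitute λ = y + (tr M)/3 = y + 0.666667 to remove the quadratic term: y³ + p·y + q = 0 with p = s − (tr M)²/3 = -35.333333 and q = −2(tr M)³/27 + (tr M)·s/3 − det M = 14.740741.
Three real roots ⇒ use the trigonometric (Viète) form: r = 2√(−p/3) = 6.863753, φ = arccos(3q/(p·r)) = arccos(-0.182345) = 1.754167 rad.
y_k = r·cos(φ/3 − 2πk/3) for k = 0, 1, 2 gives y = 5.723446, 0.419277, -6.142723.
λ_k = y_k + 0.666667 gives λ = 6.3901, 1.0859, -5.4761 (check: the sum is 2.0000 = tr M).

Hence λ_max = 6.3901 and λ_min = -5.4761.


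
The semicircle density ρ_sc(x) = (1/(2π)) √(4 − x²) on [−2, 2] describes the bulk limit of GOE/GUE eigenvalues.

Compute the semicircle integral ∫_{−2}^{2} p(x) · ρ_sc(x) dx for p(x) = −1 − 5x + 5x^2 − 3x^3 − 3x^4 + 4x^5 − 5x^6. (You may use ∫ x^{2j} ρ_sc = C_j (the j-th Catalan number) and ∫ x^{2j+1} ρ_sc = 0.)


Write p(x) = Σ a_i x^i, split into monomials and integrate each against ρ_sc separately.
Using ∫ x^{2j} ρ_sc = C_j = (1/(j+1)) C(2j, j) (Catalan numbers) and ∫ x^{2j+1} ρ_sc = 0 (odd monomials vanish by symmetry):
  i = 0 (even): a_0 · C_{0} = -1 · 1 = -1
  i = 1 (odd): ∫ x^1 ρ_sc = 0 (vanishes)
  i = 2 (even): a_2 · C_{1} = 5 · 1 = 5
  i = 3 (odd): ∫ x^3 ρ_sc = 0 (vanishes)
  i = 4 (even): a_4 · C_{2} = -3 · 2 = -6
  i = 5 (odd): ∫ x^5 ρ_sc = 0 (vanishes)
  i = 6 (even): a_6 · C_{3} = -5 · 5 = -25

Summing the contributions: ∫_{−2}^{2} p(x) ρ_sc(x) dx = (-1) + 5 + (-6) + (-25) = -27.


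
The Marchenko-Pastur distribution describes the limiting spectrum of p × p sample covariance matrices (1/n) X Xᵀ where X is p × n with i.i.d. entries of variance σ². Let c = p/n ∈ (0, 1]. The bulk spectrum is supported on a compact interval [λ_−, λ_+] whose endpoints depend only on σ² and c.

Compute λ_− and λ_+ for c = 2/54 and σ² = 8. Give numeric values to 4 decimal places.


c = 2/54 = 0.037037; √c = 0.192450.
λ_− = σ² (1 − √c)² = 8 · (1 − 0.192450)² = 8 · (0.807550)² = 5.217095.
λ_+ = σ² (1 + √c)² = 8 · (1 + 0.192450)² = 8 · (1.192450)² = 11.375498.

Rounded to 4 decimal places: λ_− ≈ 5.2171, λ_+ ≈ 11.3755.


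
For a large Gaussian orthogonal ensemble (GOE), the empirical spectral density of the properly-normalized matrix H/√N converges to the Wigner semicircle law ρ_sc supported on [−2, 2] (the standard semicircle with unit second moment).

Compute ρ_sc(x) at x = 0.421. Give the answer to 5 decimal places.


ρ_sc(x) = (1/(2π)) √(4 − x²). With x = 0.421:
  4 − x² = 4 − (0.421)² = 4 − 0.177241 = 3.822759.
  √(4 − x²) = 1.955188.
  1/(2π) = 0.159155.
  ρ_sc(0.421) = 0.159155 · 1.955188 = 0.311178.

Rounded to 5 decimal places: ρ_sc(0.421) ≈ 0.31118.


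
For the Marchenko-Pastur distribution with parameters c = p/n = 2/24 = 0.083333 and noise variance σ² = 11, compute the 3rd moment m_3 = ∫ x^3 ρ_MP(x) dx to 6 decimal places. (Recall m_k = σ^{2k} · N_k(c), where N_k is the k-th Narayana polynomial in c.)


E[X³] = σ⁶ (1 + 3c + c²) (third MP moment). With σ² = 11 (so σ⁶ = 1331) and c = 2/24 = 0.083333: E[X³] = 1331 · (1 + 3·0.083333 + (0.083333)²) = 1331 · 1.256944.

So E[X^3] = 1672.993056.


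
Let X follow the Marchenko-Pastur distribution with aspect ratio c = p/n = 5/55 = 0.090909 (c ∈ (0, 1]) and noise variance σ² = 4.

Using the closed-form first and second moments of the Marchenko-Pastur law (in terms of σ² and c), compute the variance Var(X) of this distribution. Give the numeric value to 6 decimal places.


Recall the MP moments m_1 = E[X] = σ² and m_2 = E[X²] = σ⁴ (1 + c).
m_1 = E[X] = σ² = 4, so m_1² = 16.
m_2 = E[X²] = σ⁴ (1 + c) = 16 · (1 + 0.090909) = 16 · 1.090909 = 17.454545.
(Note m_2 − m_1² simplifies to c · σ⁴ = 0.090909 · 16.)

Var(X) = m_2 − m_1² = 17.454545 − 16 = 1.454545.


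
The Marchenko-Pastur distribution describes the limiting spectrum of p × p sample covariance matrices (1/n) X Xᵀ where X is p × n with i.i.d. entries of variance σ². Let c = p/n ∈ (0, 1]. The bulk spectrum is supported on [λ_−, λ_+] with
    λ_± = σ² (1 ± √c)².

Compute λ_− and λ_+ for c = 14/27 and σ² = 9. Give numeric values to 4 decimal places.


c = 14/27 = 0.518519; √c = 0.720082.
λ_− = σ² (1 − √c)² = 9 · (1 − 0.720082)² = 9 · (0.279918)² = 0.705185.
λ_+ = σ² (1 + √c)² = 9 · (1 + 0.720082)² = 9 · (1.720082)² = 26.628148.

Rounded to 4 decimal places: λ_− ≈ 0.7052, λ_+ ≈ 26.6281.


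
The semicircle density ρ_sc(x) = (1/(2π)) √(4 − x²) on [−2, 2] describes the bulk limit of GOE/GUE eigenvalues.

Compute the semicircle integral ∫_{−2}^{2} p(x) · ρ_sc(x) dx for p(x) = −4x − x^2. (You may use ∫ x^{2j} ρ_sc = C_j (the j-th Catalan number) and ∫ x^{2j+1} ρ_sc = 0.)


Write p(x) = Σ a_i x^i, split into monomials and integrate each against ρ_sc separately.
Using ∫ x^{2j} ρ_sc = C_j = (1/(j+1)) C(2j, j) (Catalan numbers) and ∫ x^{2j+1} ρ_sc = 0 (odd monomials vanish by symmetry):
  i = 1 (odd): ∫ x^1 ρ_sc = 0 (vanishes)
  i = 2 (even): a_2 · C_{1} = -1 · 1 = -1

Summing the contributions: ∫_{−2}^{2} p(x) ρ_sc(x) dx = -1.


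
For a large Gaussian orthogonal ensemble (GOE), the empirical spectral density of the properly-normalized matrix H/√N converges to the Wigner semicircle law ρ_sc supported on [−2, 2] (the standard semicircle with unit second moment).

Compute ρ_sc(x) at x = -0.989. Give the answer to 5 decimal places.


ρ_sc(x) = (1/(2π)) √(4 − x²). With x = -0.989:
  4 − x² = 4 − (-0.989)² = 4 − 0.978121 = 3.021879.
  √(4 − x²) = 1.738355.
  1/(2π) = 0.159155.
  ρ_sc(-0.989) = 0.159155 · 1.738355 = 0.276668.

Rounded to 5 decimal places: ρ_sc(-0.989) ≈ 0.27667.


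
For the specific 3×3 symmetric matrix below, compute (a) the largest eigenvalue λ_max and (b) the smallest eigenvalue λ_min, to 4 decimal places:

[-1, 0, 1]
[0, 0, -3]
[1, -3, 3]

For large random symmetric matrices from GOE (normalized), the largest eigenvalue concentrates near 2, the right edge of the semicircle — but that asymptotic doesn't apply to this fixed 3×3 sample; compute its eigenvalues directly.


Since M is real symmetric, all three eigenvalues are real; they are the roots of det(λI − M) = λ³ − (tr M) λ² + s λ − det M, where s is the sum of the principal 2×2 minors.
tr M = -1 + 0 + 3 = 2.
s = ((-1)·0 − 0²) + ((-1)·3 − 1²) + (0·3 − (-3)²) = 0 + (-4) + (-9) = -13.
det M (expand along row 1) = (-1)·(-9) − 0·3 + 1·0 = 9.
Characteristic polynomial: λ³ − 2λ² − 13λ − 9 = 0.
Substitute λ = y + (tr M)/3 = y + 0.666667 to remove the quadratic term: y³ + p·y + q = 0 with p = s − (tr M)²/3 = -14.333333 and q = −2(tr M)³/27 + (tr M)·s/3 − det M = -18.259259.
Three real roots ⇒ use the trigonometric (Viète) form: r = 2√(−p/3) = 4.371626, φ = arccos(3q/(p·r)) = arccos(0.874207) = 0.506996 rad.
y_k = r·cos(φ/3 − 2πk/3) for k = 0, 1, 2 gives y = 4.309346, -1.517895, -2.791451.
λ_k = y_k + 0.666667 gives λ = 4.9760, -0.8512, -2.1248 (check: the sum is 2.0000 = tr M).

Hence λ_max = 4.9760 and λ_min = -2.1248.


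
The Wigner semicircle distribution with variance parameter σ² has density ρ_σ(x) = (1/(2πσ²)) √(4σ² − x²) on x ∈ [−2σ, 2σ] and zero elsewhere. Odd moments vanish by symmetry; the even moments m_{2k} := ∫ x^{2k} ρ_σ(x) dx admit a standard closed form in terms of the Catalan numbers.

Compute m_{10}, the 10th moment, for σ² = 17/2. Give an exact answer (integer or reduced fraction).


By the scaled semicircle moment identity, m_{2k} = σ^{2k} · C_k with k = 5.
C_5 = (1/(k+1)) · C(2k, k) = (1/6) · C(10, 5) = (1/6) · 252 = 42.
σ^{2k} = (σ²)^k = (17/2)^5 = 1419857/32.

Therefore m_{10} = σ^{10} · C_5 = (1419857/32) · 42 = 29816997/16.


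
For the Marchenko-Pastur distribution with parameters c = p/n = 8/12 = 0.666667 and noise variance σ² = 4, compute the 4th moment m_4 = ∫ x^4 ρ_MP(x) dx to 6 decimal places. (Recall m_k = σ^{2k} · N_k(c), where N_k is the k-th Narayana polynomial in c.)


E[X⁴] = σ⁸ (1 + 6c + 6c² + c³) (fourth MP moment). With σ² = 4 (so σ⁸ = 256) and c = 8/12 = 0.666667: E[X⁴] = 256 · (1 + 6·0.666667 + 6·(0.666667)² + (0.666667)³) = 256 · 7.962963.

So E[X^4] = 2038.518519.


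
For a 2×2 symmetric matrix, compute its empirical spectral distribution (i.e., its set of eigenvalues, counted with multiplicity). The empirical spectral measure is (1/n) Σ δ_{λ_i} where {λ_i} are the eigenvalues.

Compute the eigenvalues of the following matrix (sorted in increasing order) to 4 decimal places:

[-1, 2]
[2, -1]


Since M is real symmetric, both eigenvalues are real; they are the roots of det(λI − M) = λ² − (tr M) λ + det M.
tr M = -1 + (-1) = -2.
det M = (-1)·(-1) − 2² = 1 − 4 = -3.
Characteristic polynomial: λ² + 2λ − 3 = 0.
Discriminant Δ = (tr M)² − 4·det M = 4 − (-12) = 16; √Δ = 4.000000.
λ = (tr M ± √Δ)/2 = (-2 ± 4.000000)/2, giving (tr M − √Δ)/2 = -3.0000 and (tr M + √Δ)/2 = 1.0000.

Eigenvalues sorted in increasing order: [-3.0000, 1.0000].


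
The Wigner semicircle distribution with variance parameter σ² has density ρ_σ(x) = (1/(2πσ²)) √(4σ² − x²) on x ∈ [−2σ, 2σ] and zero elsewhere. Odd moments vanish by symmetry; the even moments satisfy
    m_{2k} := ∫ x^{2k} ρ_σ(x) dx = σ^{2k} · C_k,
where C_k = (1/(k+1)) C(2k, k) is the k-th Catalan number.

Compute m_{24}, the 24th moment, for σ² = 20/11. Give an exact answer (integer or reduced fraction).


By the scaled semicircle moment identity, m_{2k} = σ^{2k} · C_k with k = 12.
C_12 = (1/(k+1)) · C(2k, k) = (1/13) · C(24, 12) = (1/13) · 2704156 = 208012.
σ^{2k} = (σ²)^k = (20/11)^12 = 4096000000000000/3138428376721.

Therefore m_{24} = σ^{24} · C_12 = (4096000000000000/3138428376721) · 208012 = 852017152000000000000/3138428376721.


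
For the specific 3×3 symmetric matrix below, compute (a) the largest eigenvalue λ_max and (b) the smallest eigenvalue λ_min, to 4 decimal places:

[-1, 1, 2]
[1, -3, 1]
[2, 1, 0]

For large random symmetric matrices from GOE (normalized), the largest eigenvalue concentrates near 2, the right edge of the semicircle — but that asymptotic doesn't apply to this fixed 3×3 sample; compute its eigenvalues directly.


Since M is real symmetric, all three eigenvalues are real; they are the roots of det(λI − M) = λ³ − (tr M) λ² + s λ − det M, where s is the sum of the principal 2×2 minors.
tr M = -1 + (-3) + 0 = -4.
s = ((-1)·(-3) − 1²) + ((-1)·0 − 2²) + ((-3)·0 − 1²) = 2 + (-4) + (-1) = -3.
det M (expand along row 1) = (-1)·(-1) − 1·(-2) + 2·7 = 17.
Characteristic polynomial: λ³ + 4λ² − 3λ − 17 = 0.
Substitute λ = y + (tr M)/3 = y − 1.333333 to remove the quadratic term: y³ + p·y + q = 0 with p = s − (tr M)²/3 = -8.333333 and q = −2(tr M)³/27 + (tr M)·s/3 − det M = -8.259259.
Three real roots ⇒ use the trigonometric (Viète) form: r = 2√(−p/3) = 3.333333, φ = arccos(3q/(p·r)) = arccos(0.892000) = 0.469046 rad.
y_k = r·cos(φ/3 − 2πk/3) for k = 0, 1, 2 gives y = 3.292675, -1.196834, -2.095840.
λ_k = y_k − 1.333333 gives λ = 1.9593, -2.5302, -3.4292 (check: the sum is -4.0000 = tr M).

Hence λ_max = 1.9593 and λ_min = -3.4292.


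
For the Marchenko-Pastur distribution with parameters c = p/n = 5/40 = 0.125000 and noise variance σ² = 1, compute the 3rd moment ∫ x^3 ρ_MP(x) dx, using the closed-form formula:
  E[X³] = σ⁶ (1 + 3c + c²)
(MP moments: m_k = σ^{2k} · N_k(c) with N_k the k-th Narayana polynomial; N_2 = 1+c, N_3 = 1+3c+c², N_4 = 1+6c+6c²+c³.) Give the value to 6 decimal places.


E[X³] = σ⁶ (1 + 3c + c²) (third MP moment). With σ² = 1 (so σ⁶ = 1) and c = 5/40 = 0.125000: E[X³] = 1 · (1 + 3·0.125000 + (0.125000)²) = 1 · 1.390625.

So E[X^3] = 1.390625.


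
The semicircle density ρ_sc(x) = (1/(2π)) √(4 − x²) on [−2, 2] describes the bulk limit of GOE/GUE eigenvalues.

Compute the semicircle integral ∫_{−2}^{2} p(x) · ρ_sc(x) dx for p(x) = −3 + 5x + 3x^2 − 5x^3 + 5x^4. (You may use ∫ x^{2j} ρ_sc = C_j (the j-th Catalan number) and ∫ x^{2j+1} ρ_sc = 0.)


Write p(x) = Σ a_i x^i, split into monomials and integrate each against ρ_sc separately.
Using ∫ x^{2j} ρ_sc = C_j = (1/(j+1)) C(2j, j) (Catalan numbers) and ∫ x^{2j+1} ρ_sc = 0 (odd monomials vanish by symmetry):
  i = 0 (even): a_0 · C_{0} = -3 · 1 = -3
  i = 1 (odd): ∫ x^1 ρ_sc = 0 (vanishes)
  i = 2 (even): a_2 · C_{1} = 3 · 1 = 3
  i = 3 (odd): ∫ x^3 ρ_sc = 0 (vanishes)
  i = 4 (even): a_4 · C_{2} = 5 · 2 = 10

Summing the contributions: ∫_{−2}^{2} p(x) ρ_sc(x) dx = (-3) + 3 + 10 = 10.


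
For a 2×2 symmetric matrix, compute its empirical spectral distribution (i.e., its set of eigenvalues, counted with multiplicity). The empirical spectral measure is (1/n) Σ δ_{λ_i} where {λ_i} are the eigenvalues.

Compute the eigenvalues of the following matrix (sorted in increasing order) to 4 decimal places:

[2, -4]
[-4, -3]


Since M is real symmetric, both eigenvalues are real; they are the roots of det(λI − M) = λ² − (tr M) λ + det M.
tr M = 2 + (-3) = -1.
det M = 2·(-3) − (-4)² = -6 − 16 = -22.
Characteristic polynomial: λ² + λ − 22 = 0.
Discriminant Δ = (tr M)² − 4·det M = 1 − (-88) = 89; √Δ = 9.433981.
λ = (tr M ± √Δ)/2 = (-1 ± 9.433981)/2, giving (tr M − √Δ)/2 = -5.2170 and (tr M + √Δ)/2 = 4.2170.

Eigenvalues sorted in increasing order: [-5.2170, 4.2170].


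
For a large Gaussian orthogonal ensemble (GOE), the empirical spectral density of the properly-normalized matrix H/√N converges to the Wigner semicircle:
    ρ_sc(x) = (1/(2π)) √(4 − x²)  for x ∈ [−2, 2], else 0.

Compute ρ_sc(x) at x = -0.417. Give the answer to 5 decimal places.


ρ_sc(x) = (1/(2π)) √(4 − x²). With x = -0.417:
  4 − x² = 4 − (-0.417)² = 4 − 0.173889 = 3.826111.
  √(4 − x²) = 1.956045.
  1/(2π) = 0.159155.
  ρ_sc(-0.417) = 0.159155 · 1.956045 = 0.311314.

Rounded to 5 decimal places: ρ_sc(-0.417) ≈ 0.31131.


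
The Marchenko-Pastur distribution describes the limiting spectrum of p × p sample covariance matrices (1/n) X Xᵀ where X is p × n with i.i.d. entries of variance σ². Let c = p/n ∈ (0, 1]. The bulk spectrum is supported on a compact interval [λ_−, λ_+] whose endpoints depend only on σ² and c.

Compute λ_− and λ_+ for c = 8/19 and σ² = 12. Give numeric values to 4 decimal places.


c = 8/19 = 0.421053; √c = 0.648886.
λ_− = σ² (1 − √c)² = 12 · (1 − 0.648886)² = 12 · (0.351114)² = 1.479375.
λ_+ = σ² (1 + √c)² = 12 · (1 + 0.648886)² = 12 · (1.648886)² = 32.625888.

Rounded to 4 decimal places: λ_− ≈ 1.4794, λ_+ ≈ 32.6259.


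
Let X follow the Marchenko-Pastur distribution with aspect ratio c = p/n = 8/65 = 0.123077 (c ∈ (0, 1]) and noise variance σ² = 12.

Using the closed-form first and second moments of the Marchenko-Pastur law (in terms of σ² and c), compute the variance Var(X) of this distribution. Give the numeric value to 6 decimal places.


Recall the MP moments m_1 = E[X] = σ² and m_2 = E[X²] = σ⁴ (1 + c).
m_1 = E[X] = σ² = 12, so m_1² = 144.
m_2 = E[X²] = σ⁴ (1 + c) = 144 · (1 + 0.123077) = 144 · 1.123077 = 161.723077.
(Note m_2 − m_1² simplifies to c · σ⁴ = 0.123077 · 144.)

Var(X) = m_2 − m_1² = 161.723077 − 144 = 17.723077.


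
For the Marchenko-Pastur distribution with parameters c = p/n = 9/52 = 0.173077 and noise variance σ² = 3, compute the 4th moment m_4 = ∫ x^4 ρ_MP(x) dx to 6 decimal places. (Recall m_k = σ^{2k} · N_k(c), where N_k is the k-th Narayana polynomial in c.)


E[X⁴] = σ⁸ (1 + 6c + 6c² + c³) (fourth MP moment). With σ² = 3 (so σ⁸ = 81) and c = 9/52 = 0.173077: E[X⁴] = 81 · (1 + 6·0.173077 + 6·(0.173077)² + (0.173077)³) = 81 · 2.223380.

So E[X^4] = 180.093771.


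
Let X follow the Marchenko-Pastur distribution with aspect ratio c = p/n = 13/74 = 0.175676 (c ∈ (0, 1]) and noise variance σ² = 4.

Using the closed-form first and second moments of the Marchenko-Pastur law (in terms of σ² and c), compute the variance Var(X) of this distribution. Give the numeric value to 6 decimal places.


Recall the MP moments m_1 = E[X] = σ² and m_2 = E[X²] = σ⁴ (1 + c).
m_1 = E[X] = σ² = 4, so m_1² = 16.
m_2 = E[X²] = σ⁴ (1 + c) = 16 · (1 + 0.175676) = 16 · 1.175676 = 18.810811.
(Note m_2 − m_1² simplifies to c · σ⁴ = 0.175676 · 16.)

Var(X) = m_2 − m_1² = 18.810811 − 16 = 2.810811.


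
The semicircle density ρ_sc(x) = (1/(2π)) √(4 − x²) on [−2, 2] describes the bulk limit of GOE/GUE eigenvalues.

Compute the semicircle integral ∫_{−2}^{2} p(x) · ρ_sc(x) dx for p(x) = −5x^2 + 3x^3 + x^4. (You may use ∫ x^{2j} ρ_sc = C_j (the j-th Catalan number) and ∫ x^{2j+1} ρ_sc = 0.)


Write p(x) = Σ a_i x^i, split into monomials and integrate each against ρ_sc separately.
Using ∫ x^{2j} ρ_sc = C_j = (1/(j+1)) C(2j, j) (Catalan numbers) and ∫ x^{2j+1} ρ_sc = 0 (odd monomials vanish by symmetry):
  i = 2 (even): a_2 · C_{1} = -5 · 1 = -5
  i = 3 (odd): ∫ x^3 ρ_sc = 0 (vanishes)
  i = 4 (even): a_4 · C_{2} = 1 · 2 = 2

Summing the contributions: ∫_{−2}^{2} p(x) ρ_sc(x) dx = (-5) + 2 = -3.


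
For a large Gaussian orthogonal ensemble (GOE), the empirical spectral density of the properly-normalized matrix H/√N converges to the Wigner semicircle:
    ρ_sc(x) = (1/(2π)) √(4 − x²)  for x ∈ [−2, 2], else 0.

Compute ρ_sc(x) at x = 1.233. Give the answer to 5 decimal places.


ρ_sc(x) = (1/(2π)) √(4 − x²). With x = 1.233:
  4 − x² = 4 − (1.233)² = 4 − 1.520289 = 2.479711.
  √(4 − x²) = 1.574710.
  1/(2π) = 0.159155.
  ρ_sc(1.233) = 0.159155 · 1.574710 = 0.250623.

Rounded to 5 decimal places: ρ_sc(1.233) ≈ 0.25062.


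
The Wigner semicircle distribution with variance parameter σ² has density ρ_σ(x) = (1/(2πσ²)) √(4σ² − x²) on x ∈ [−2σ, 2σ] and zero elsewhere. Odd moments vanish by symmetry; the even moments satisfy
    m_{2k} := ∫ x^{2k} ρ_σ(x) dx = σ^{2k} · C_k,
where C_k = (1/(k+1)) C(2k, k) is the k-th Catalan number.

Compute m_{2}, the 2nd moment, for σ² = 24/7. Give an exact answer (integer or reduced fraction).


By the scaled semicircle moment identity, m_{2k} = σ^{2k} · C_k with k = 1.
C_1 = (1/(k+1)) · C(2k, k) = (1/2) · C(2, 1) = (1/2) · 2 = 1.
σ^{2k} = (σ²)^k = (24/7)^1 = 24/7.

Therefore m_{2} = σ^{2} · C_1 = (24/7) · 1 = 24/7.


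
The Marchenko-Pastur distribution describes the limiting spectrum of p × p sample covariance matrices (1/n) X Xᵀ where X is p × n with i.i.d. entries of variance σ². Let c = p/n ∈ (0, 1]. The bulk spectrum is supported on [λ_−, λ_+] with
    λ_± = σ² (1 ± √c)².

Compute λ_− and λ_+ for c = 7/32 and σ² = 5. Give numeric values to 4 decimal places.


c = 7/32 = 0.218750; √c = 0.467707.
λ_− = σ² (1 − √c)² = 5 · (1 − 0.467707)² = 5 · (0.532293)² = 1.416678.
λ_+ = σ² (1 + √c)² = 5 · (1 + 0.467707)² = 5 · (1.467707)² = 10.770822.

Rounded to 4 decimal places: λ_− ≈ 1.4167, λ_+ ≈ 10.7708.


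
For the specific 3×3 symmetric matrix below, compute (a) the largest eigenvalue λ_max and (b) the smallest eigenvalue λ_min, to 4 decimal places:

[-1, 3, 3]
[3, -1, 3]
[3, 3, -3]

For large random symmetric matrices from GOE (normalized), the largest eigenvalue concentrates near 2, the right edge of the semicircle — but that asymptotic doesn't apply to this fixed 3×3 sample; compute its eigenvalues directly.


Since M is real symmetric, all three eigenvalues are real; they are the roots of det(λI − M) = λ³ − (tr M) λ² + s λ − det M, where s is the sum of the principal 2×2 minors.
tr M = -1 + (-1) + (-3) = -5.
s = ((-1)·(-1) − 3²) + ((-1)·(-3) − 3²) + ((-1)·(-3) − 3²) = -8 + (-6) + (-6) = -20.
det M (expand along row 1) = (-1)·(-6) − 3·(-18) + 3·12 = 96.
Characteristic polynomial: λ³ + 5λ² − 20λ − 96 = 0.
Substitute λ = y + (tr M)/3 = y − 1.666667 to remove the quadratic term: y³ + p·y + q = 0 with p = s − (tr M)²/3 = -28.333333 and q = −2(tr M)³/27 + (tr M)·s/3 − det M = -53.407407.
Three real roots ⇒ use the trigonometric (Viète) form: r = 2√(−p/3) = 6.146363, φ = arccos(3q/(p·r)) = arccos(0.920040) = 0.402613 rad.
y_k = r·cos(φ/3 − 2πk/3) for k = 0, 1, 2 gives y = 6.091096, -2.333333, -3.757762.
λ_k = y_k − 1.666667 gives λ = 4.4244, -4.0000, -5.4244 (check: the sum is -5.0000 = tr M).

Hence λ_max = 4.4244 and λ_min = -5.4244.


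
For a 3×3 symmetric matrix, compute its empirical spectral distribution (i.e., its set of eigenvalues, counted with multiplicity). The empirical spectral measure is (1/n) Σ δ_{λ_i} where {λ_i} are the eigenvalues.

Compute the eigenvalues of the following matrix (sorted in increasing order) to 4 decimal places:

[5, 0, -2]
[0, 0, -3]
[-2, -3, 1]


Since M is real symmetric, all three eigenvalues are real; they are the roots of det(λI − M) = λ³ − (tr M) λ² + s λ − det M, where s is the sum of the principal 2×2 minors.
tr M = 5 + 0 + 1 = 6.
s = (5·0 − 0²) + (5·1 − (-2)²) + (0·1 − (-3)²) = 0 + 1 + (-9) = -8.
det M (expand along row 1) = 5·(-9) − 0·(-6) + (-2)·0 = -45.
Characteristic polynomial: λ³ − 6λ² − 8λ + 45 = 0.
Substitute λ = y + (tr M)/3 = y + 2.000000 to remove the quadratic term: y³ + p·y + q = 0 with p = s − (tr M)²/3 = -20.000000 and q = −2(tr M)³/27 + (tr M)·s/3 − det M = 13.000000.
Three real roots ⇒ use the trigonometric (Viète) form: r = 2√(−p/3) = 5.163978, φ = arccos(3q/(p·r)) = arccos(-0.377616) = 1.958017 rad.
y_k = r·cos(φ/3 − 2πk/3) for k = 0, 1, 2 gives y = 4.102593, 0.664683, -4.767276.
λ_k = y_k + 2.000000 gives λ = 6.1026, 2.6647, -2.7673 (check: the sum is 6.0000 = tr M).

Eigenvalues sorted in increasing order: [-2.7673, 2.6647, 6.1026].


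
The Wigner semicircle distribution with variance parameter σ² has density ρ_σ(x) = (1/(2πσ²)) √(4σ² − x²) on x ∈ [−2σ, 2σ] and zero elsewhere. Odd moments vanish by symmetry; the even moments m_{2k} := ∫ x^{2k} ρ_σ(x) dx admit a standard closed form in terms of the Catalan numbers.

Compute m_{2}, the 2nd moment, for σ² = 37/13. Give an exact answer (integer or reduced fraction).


By the scaled semicircle moment identity, m_{2k} = σ^{2k} · C_k with k = 1.
C_1 = (1/(k+1)) · C(2k, k) = (1/2) · C(2, 1) = (1/2) · 2 = 1.
σ^{2k} = (σ²)^k = (37/13)^1 = 37/13.

Therefore m_{2} = σ^{2} · C_1 = (37/13) · 1 = 37/13.


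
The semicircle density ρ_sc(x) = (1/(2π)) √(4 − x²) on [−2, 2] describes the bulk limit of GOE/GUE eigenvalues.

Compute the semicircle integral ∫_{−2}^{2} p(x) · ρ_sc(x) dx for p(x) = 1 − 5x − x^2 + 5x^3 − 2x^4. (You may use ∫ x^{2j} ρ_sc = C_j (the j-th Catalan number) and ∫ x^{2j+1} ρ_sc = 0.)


Write p(x) = Σ a_i x^i, split into monomials and integrate each against ρ_sc separately.
Using ∫ x^{2j} ρ_sc = C_j = (1/(j+1)) C(2j, j) (Catalan numbers) and ∫ x^{2j+1} ρ_sc = 0 (odd monomials vanish by symmetry):
  i = 0 (even): a_0 · C_{0} = 1 · 1 = 1
  i = 1 (odd): ∫ x^1 ρ_sc = 0 (vanishes)
  i = 2 (even): a_2 · C_{1} = -1 · 1 = -1
  i = 3 (odd): ∫ x^3 ρ_sc = 0 (vanishes)
  i = 4 (even): a_4 · C_{2} = -2 · 2 = -4

Summing the contributions: ∫_{−2}^{2} p(x) ρ_sc(x) dx = 1 + (-1) + (-4) = -4.


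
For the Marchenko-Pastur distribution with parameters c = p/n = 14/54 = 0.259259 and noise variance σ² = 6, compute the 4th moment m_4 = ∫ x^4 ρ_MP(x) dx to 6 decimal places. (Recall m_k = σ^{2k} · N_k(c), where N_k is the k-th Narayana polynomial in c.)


E[X⁴] = σ⁸ (1 + 6c + 6c² + c³) (fourth MP moment). With σ² = 6 (so σ⁸ = 1296) and c = 14/54 = 0.259259: E[X⁴] = 1296 · (1 + 6·0.259259 + 6·(0.259259)² + (0.259259)³) = 1296 · 2.976274.

So E[X^4] = 3857.251029.


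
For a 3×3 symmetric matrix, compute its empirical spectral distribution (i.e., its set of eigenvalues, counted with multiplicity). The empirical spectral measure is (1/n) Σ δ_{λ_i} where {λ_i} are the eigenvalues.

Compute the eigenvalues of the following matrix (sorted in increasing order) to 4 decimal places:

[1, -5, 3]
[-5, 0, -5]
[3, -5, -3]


Since M is real symmetric, all three eigenvalues are real; they are the roots of det(λI − M) = λ³ − (tr M) λ² + s λ − det M, where s is the sum of the principal 2×2 minors.
tr M = 1 + 0 + (-3) = -2.
s = (1·0 − (-5)²) + (1·(-3) − 3²) + (0·(-3) − (-5)²) = -25 + (-12) + (-25) = -62.
det M (expand along row 1) = 1·(-25) − (-5)·30 + 3·25 = 200.
Characteristic polynomial: λ³ + 2λ² − 62λ − 200 = 0.
Substitute λ = y + (tr M)/3 = y − 0.666667 to remove the quadratic term: y³ + p·y + q = 0 with p = s − (tr M)²/3 = -63.333333 and q = −2(tr M)³/27 + (tr M)·s/3 − det M = -158.074074.
Three real roots ⇒ use the trigonometric (Viète) form: r = 2√(−p/3) = 9.189366, φ = arccos(3q/(p·r)) = arccos(0.814824) = 0.618370 rad.
y_k = r·cos(φ/3 − 2πk/3) for k = 0, 1, 2 gives y = 8.994842, -2.868636, -6.126206.
λ_k = y_k − 0.666667 gives λ = 8.3282, -3.5353, -6.7929 (check: the sum is -2.0000 = tr M).

Eigenvalues sorted in increasing order: [-6.7929, -3.5353, 8.3282].


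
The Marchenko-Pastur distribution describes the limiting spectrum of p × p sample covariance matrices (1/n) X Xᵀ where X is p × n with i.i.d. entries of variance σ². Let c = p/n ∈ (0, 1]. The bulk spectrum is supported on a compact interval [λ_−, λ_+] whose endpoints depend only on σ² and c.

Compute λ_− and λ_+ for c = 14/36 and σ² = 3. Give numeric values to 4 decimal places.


c = 14/36 = 0.388889; √c = 0.623610.
λ_− = σ² (1 − √c)² = 3 · (1 − 0.623610)² = 3 · (0.376390)² = 0.425009.
λ_+ = σ² (1 + √c)² = 3 · (1 + 0.623610)² = 3 · (1.623610)² = 7.908324.

Rounded to 4 decimal places: λ_− ≈ 0.4250, λ_+ ≈ 7.9083.


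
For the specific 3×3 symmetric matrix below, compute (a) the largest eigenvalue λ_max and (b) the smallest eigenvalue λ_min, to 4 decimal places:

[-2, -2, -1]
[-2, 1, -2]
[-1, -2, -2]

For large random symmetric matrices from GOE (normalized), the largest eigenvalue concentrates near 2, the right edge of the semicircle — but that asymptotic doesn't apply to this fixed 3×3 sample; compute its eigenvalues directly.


Since M is real symmetric, all three eigenvalues are real; they are the roots of det(λI − M) = λ³ − (tr M) λ² + s λ − det M, where s is the sum of the principal 2×2 minors.
tr M = -2 + 1 + (-2) = -3.
s = ((-2)·1 − (-2)²) + ((-2)·(-2) − (-1)²) + (1·(-2) − (-2)²) = -6 + 3 + (-6) = -9.
det M (expand along row 1) = (-2)·(-6) − (-2)·2 + (-1)·5 = 11.
Characteristic polynomial: λ³ + 3λ² − 9λ − 11 = 0.
Substitute λ = y + (tr M)/3 = y − 1.000000 to remove the quadratic term: y³ + p·y + q = 0 with p = s − (tr M)²/3 = -12.000000 and q = −2(tr M)³/27 + (tr M)·s/3 − det M = 0.000000.
Three real roots ⇒ use the trigonometric (Viète) form: r = 2√(−p/3) = 4.000000, φ = arccos(3q/(p·r)) = arccos(0.000000) = 1.570796 rad.
y_k = r·cos(φ/3 − 2πk/3) for k = 0, 1, 2 gives y = 3.464102, 0.000000, -3.464102.
λ_k = y_k − 1.000000 gives λ = 2.4641, -1.0000, -4.4641 (check: the sum is -3.0000 = tr M).

Hence λ_max = 2.4641 and λ_min = -4.4641.


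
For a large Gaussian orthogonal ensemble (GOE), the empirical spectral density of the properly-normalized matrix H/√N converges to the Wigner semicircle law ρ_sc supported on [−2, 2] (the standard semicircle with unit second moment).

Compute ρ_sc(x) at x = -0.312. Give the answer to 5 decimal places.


ρ_sc(x) = (1/(2π)) √(4 − x²). With x = -0.312:
  4 − x² = 4 − (-0.312)² = 4 − 0.097344 = 3.902656.
  √(4 − x²) = 1.975514.
  1/(2π) = 0.159155.
  ρ_sc(-0.312) = 0.159155 · 1.975514 = 0.314413.

Rounded to 5 decimal places: ρ_sc(-0.312) ≈ 0.31441.


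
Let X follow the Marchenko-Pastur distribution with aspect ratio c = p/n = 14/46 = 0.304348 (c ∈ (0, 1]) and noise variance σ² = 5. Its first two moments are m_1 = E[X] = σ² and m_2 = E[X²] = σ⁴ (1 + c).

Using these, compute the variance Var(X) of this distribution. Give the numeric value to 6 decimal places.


m_1 = E[X] = σ² = 5, so m_1² = 25.
m_2 = E[X²] = σ⁴ (1 + c) = 25 · (1 + 0.304348) = 25 · 1.304348 = 32.608696.
(Note m_2 − m_1² simplifies to c · σ⁴ = 0.304348 · 25.)

Var(X) = m_2 − m_1² = 32.608696 − 25 = 7.608696.


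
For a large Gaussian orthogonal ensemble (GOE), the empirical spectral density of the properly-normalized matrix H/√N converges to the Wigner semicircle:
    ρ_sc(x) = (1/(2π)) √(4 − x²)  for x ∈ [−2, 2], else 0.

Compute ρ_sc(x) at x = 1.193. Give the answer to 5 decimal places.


ρ_sc(x) = (1/(2π)) √(4 − x²). With x = 1.193:
  4 − x² = 4 − (1.193)² = 4 − 1.423249 = 2.576751.
  √(4 − x²) = 1.605226.
  1/(2π) = 0.159155.
  ρ_sc(1.193) = 0.159155 · 1.605226 = 0.255480.

Rounded to 5 decimal places: ρ_sc(1.193) ≈ 0.25548.


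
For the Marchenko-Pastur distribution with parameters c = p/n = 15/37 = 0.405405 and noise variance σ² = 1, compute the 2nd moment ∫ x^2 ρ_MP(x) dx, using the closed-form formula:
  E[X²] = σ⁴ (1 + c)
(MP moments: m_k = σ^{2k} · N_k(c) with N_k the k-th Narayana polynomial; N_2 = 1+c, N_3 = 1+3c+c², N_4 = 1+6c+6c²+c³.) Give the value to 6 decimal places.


E[X²] = σ⁴ (1 + c) (second MP moment). With σ² = 1 (so σ⁴ = 1) and c = 15/37 = 0.405405: E[X²] = 1 · (1 + 0.405405) = 1 · 1.405405.

So E[X^2] = 1.405405.


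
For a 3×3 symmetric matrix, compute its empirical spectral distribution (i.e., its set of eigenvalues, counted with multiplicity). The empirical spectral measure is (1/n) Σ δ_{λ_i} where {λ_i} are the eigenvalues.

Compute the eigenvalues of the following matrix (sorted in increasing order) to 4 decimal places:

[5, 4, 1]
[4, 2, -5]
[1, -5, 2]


Since M is real symmetric, all three eigenvalues are real; they are the roots of det(λI − M) = λ³ − (tr M) λ² + s λ − det M, where s is the sum of the principal 2×2 minors.
tr M = 5 + 2 + 2 = 9.
s = (5·2 − 4²) + (5·2 − 1²) + (2·2 − (-5)²) = -6 + 9 + (-21) = -18.
det M (expand along row 1) = 5·(-21) − 4·13 + 1·(-22) = -179.
Characteristic polynomial: λ³ − 9λ² − 18λ + 179 = 0.
Substitute λ = y + (tr M)/3 = y + 3.000000 to remove the quadratic term: y³ + p·y + q = 0 with p = s − (tr M)²/3 = -45.000000 and q = −2(tr M)³/27 + (tr M)·s/3 − det M = 71.000000.
Three real roots ⇒ use the trigonometric (Viète) form: r = 2√(−p/3) = 7.745967, φ = arccos(3q/(p·r)) = arccos(-0.611071) = 2.228209 rad.
y_k = r·cos(φ/3 − 2πk/3) for k = 0, 1, 2 gives y = 5.705840, 1.683879, -7.389719.
λ_k = y_k + 3.000000 gives λ = 8.7058, 4.6839, -4.3897 (check: the sum is 9.0000 = tr M).

Eigenvalues sorted in increasing order: [-4.3897, 4.6839, 8.7058].
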